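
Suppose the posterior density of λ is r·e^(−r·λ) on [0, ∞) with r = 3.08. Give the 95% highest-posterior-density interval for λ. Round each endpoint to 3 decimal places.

[0.000, 0.973]

The exponential density is strictly decreasing on [0, ∞), so the HPD interval is anchored at 0: [0, q] with P(λ ≤ q) = 0.95.
q = −ln(1 − 0.95) / 3.08 = 2.9957 / 3.08 = 0.973.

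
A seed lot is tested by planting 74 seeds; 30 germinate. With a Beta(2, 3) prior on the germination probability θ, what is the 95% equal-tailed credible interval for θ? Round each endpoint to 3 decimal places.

Posterior: Beta(2+30, 3+44) = Beta(32, 47).
Equal-tailed 95% interval: the 0.025 and 0.975 quantiles of Beta(32, 47).
Posterior mean ≈ 0.405, SD ≈ 0.055; a Normal approximation gives roughly [0.297, 0.513].
Exact: F⁻¹(0.025) = 0.300; F⁻¹(0.975) = 0.515.

[0.300, 0.515]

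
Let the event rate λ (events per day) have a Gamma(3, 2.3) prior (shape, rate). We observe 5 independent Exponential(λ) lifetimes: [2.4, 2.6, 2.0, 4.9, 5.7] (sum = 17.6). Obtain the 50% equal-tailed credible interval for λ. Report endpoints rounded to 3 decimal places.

Posterior: Gamma(3+5, 2.3+17.6) = Gamma(8, 19.9) (shape, rate).
Equal-tailed 50% interval: Gamma(8, 19.9) quantiles at 0.25 and 0.75.
Posterior mean ≈ 0.402, SD ≈ 0.142; a Normal approximation gives roughly [0.306, 0.498].
Exact: lower = 0.299; upper = 0.487.

[0.299, 0.487]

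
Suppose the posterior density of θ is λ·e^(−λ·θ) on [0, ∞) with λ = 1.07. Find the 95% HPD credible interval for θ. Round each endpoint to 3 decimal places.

The exponential density is strictly decreasing on [0, ∞), so the HPD interval is anchored at 0: [0, q] with P(θ ≤ q) = 0.95.
q = −ln(1 − 0.95) / 1.07 = 2.9957 / 1.07 = 2.800.

[0.000, 2.800]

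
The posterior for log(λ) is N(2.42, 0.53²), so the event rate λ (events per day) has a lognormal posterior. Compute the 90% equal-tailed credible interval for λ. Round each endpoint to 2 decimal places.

On the log scale the 90% interval is 2.42 ± 1.645 × 0.53 = [1.5482, 3.2918].
Exponentiate: [e^1.5482, e^3.2918] = [4.70, 26.89].

[4.70, 26.89]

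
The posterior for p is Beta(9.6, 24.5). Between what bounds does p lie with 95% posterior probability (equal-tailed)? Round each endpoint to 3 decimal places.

Posterior: Beta(9.6, 24.5).
Equal-tailed 95% interval: the 0.025 and 0.975 quantiles of Beta(9.6, 24.5).
Posterior mean ≈ 0.282, SD ≈ 0.076; a Normal approximation gives roughly [0.133, 0.430].
Exact: F⁻¹(0.025) = 0.146; F⁻¹(0.975) = 0.441.

[0.146, 0.441]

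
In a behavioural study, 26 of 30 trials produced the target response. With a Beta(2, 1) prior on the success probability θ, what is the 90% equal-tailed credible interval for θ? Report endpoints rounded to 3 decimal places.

[0.736, 0.936]

Posterior: Beta(2+26, 1+4) = Beta(28, 5).
Equal-tailed 90% interval: the 0.05 and 0.95 quantiles of Beta(28, 5).
Posterior mean ≈ 0.848, SD ≈ 0.061; a Normal approximation gives roughly [0.747, 0.950].
Exact: F⁻¹(0.05) = 0.736; F⁻¹(0.95) = 0.936.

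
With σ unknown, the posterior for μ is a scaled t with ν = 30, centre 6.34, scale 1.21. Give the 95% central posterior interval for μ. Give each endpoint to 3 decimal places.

[3.869, 8.811]

The t_30 distribution is symmetric; the 95% interval is 6.34 ± t·1.21 with t_{0.975,30} = 2.042.
Half-width: 2.042 × 1.21 = 2.471.
6.34 − 2.471 = 3.869; 6.34 + 2.471 = 8.811.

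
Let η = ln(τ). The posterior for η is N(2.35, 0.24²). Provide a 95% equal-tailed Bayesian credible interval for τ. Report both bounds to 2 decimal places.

[6.55, 16.78]

On the log scale the 95% interval is 2.35 ± 1.960 × 0.24 = [1.8796, 2.8204].
Exponentiate: [e^1.8796, e^2.8204] = [6.55, 16.78].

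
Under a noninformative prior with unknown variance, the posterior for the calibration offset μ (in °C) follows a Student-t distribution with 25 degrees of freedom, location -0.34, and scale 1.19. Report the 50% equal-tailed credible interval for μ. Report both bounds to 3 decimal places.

[-1.154, 0.474]

The t_25 distribution is symmetric; the 50% interval is -0.34 ± t·1.19 with t_{0.75,25} = 0.684.
Half-width: 0.684 × 1.19 = 0.814.
-0.34 − 0.814 = -1.154; -0.34 + 0.814 = 0.474.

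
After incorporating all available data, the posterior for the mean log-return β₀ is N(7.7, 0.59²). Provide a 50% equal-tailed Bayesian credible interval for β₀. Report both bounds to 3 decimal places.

The posterior is symmetric, so the 50% equal-tailed interval is β₀ = 7.7 ± z·0.59 with z = 0.674.
Half-width: 0.674 × 0.59 = 0.398.
7.7 − 0.398 = 7.302; 7.7 + 0.398 = 8.098.

[7.302, 8.098]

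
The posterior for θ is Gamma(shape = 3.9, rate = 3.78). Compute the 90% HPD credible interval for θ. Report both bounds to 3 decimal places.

The posterior is unimodal and skewed, so the HPD interval has equal density at both endpoints and is the shortest 90% interval.
Solving f(0.234) = f(1.800) with F(1.800) − F(0.234) = 0.90 gives [0.234, 1.800].
For comparison, the equal-tailed interval is [0.346, 2.013]; the HPD is narrower and shifted toward the mode.

[0.234, 1.800]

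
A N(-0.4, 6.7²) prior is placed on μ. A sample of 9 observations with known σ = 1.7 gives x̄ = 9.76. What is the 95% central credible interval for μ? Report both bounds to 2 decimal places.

[8.58, 10.79]

Posterior precision = 1/6.7² + 9/1.7² = 0.0223 + 3.1142 = 3.1365, so posterior SD = 0.5647.
Posterior mean = (-0.4/6.7² + 9·9.76/1.7²) / 3.1365 = 9.6878.
Interval: 9.6878 ± 1.960 × 0.5647 → [8.58, 10.79].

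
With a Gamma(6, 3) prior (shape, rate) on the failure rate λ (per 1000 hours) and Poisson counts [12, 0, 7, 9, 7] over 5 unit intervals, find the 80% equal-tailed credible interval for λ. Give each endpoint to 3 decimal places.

Posterior: Gamma(6+35, 3+5) = Gamma(41, 8) (shape, rate).
Equal-tailed 80% interval: Gamma(41, 8) quantiles at 0.1 and 0.9.
Posterior mean ≈ 5.125, SD ≈ 0.800; a Normal approximation gives roughly [4.099, 6.151].
Exact: lower = 4.130; upper = 6.174.

[4.130, 6.174]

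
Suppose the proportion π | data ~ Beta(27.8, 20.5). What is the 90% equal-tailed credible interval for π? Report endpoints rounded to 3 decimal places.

[0.458, 0.690]

Posterior: Beta(27.8, 20.5).
Equal-tailed 90% interval: the 0.05 and 0.95 quantiles of Beta(27.8, 20.5).
Posterior mean ≈ 0.576, SD ≈ 0.070; a Normal approximation gives roughly [0.460, 0.691].
Exact: F⁻¹(0.05) = 0.458; F⁻¹(0.95) = 0.690.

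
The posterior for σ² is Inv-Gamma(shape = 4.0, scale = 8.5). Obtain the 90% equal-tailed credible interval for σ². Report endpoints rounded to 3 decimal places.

Inverse-Gamma(4.0, 8.5) quantiles: F⁻¹(0.05) and F⁻¹(0.95).
Equivalently, 1/σ² ~ Gamma(4.0, rate = 8.5); invert its 0.95 and 0.05 quantiles.
Posterior mean ≈ 2.833, SD ≈ 2.003; a Normal approximation gives roughly [-0.462, 6.129].
Exact: lower = 1.096; upper = 6.221.

[1.096, 6.221]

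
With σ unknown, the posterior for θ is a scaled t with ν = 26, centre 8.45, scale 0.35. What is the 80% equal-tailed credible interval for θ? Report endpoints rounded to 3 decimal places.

[7.990, 8.910]

The t_26 distribution is symmetric; the 80% interval is 8.45 ± t·0.35 with t_{0.9,26} = 1.315.
Half-width: 1.315 × 0.35 = 0.460.
8.45 − 0.460 = 7.990; 8.45 + 0.460 = 8.910.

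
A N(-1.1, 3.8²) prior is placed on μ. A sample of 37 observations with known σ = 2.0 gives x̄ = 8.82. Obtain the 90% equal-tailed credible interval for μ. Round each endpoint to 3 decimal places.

[8.207, 9.285]

Posterior precision = 1/3.8² + 37/2.0² = 0.0693 + 9.2500 = 9.3193, so posterior SD = 0.3276.
Posterior mean = (-1.1/3.8² + 37·8.82/2.0²) / 9.3193 = 8.7463.
Interval: 8.7463 ± 1.645 × 0.3276 → [8.207, 9.285].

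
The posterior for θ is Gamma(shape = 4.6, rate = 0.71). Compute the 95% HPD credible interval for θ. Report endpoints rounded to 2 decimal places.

The posterior is unimodal and skewed, so the HPD interval has equal density at both endpoints and is the shortest 95% interval.
Solving f(1.41) = f(12.46) with F(12.46) − F(1.41) = 0.95 gives [1.41, 12.46].
For comparison, the equal-tailed interval is [1.98, 13.60]; the HPD is narrower and shifted toward the mode.

[1.41, 12.46]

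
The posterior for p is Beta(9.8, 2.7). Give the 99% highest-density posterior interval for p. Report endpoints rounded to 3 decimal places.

[0.470, 0.989]

The posterior is unimodal and skewed, so the HPD interval has equal density at both endpoints and is the shortest 99% interval.
Solving f(0.470) = f(0.989) with F(0.989) − F(0.470) = 0.99 gives [0.470, 0.989].
For comparison, the equal-tailed interval is [0.437, 0.976]; the HPD is narrower and shifted toward the mode.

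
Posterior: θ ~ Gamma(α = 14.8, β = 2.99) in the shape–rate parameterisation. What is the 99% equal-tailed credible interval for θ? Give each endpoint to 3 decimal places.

Posterior: Gamma(shape 14.8, rate 2.99).
Equal-tailed 99% interval: Gamma(14.8, 2.99) quantiles at 0.005 and 0.995.
Posterior mean ≈ 4.950, SD ≈ 1.287; a Normal approximation gives roughly [1.636, 8.264].
Exact: lower = 2.261; upper = 8.886.

[2.261, 8.886]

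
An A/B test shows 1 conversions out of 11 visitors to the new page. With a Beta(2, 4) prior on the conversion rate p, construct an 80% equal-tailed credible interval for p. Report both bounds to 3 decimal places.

Posterior: Beta(2+1, 4+10) = Beta(3, 14).
Equal-tailed 80% interval: the 0.1 and 0.9 quantiles of Beta(3, 14).
Posterior mean ≈ 0.176, SD ≈ 0.090; a Normal approximation gives roughly [0.061, 0.292].
Exact: F⁻¹(0.1) = 0.071; F⁻¹(0.9) = 0.300.

[0.071, 0.300]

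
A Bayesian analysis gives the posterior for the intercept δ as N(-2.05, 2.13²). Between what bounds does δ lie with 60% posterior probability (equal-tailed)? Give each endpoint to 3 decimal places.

[-3.843, -0.257]

The posterior is symmetric, so the 60% equal-tailed interval is δ = -2.05 ± z·2.13 with z = 0.842.
Half-width: 0.842 × 2.13 = 1.793.
-2.05 − 1.793 = -3.843; -2.05 + 1.793 = -0.257.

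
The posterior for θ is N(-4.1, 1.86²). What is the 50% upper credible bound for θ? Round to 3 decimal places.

Need U with P(θ ≤ U) = 0.50: U = -4.1 + z_{0.5}·1.86.
z = 0.000; U = -4.1 + 0.000 × 1.86 = -4.100.

-4.100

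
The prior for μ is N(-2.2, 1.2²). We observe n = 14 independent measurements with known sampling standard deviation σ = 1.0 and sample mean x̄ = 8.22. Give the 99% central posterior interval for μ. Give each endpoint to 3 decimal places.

Posterior precision = 1/1.2² + 14/1.0² = 0.6944 + 14.0000 = 14.6944, so posterior SD = 0.2609.
Posterior mean = (-2.2/1.2² + 14·8.22/1.0²) / 14.6944 = 7.7276.
Interval: 7.7276 ± 2.576 × 0.2609 → [7.056, 8.400].

[7.056, 8.400]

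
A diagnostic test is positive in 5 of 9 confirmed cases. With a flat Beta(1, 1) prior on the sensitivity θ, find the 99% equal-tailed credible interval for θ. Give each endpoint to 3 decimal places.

[0.191, 0.872]

Posterior: Beta(1+5, 1+4) = Beta(6, 5).
Equal-tailed 99% interval: the 0.005 and 0.995 quantiles of Beta(6, 5).
Posterior mean ≈ 0.545, SD ≈ 0.144; a Normal approximation gives roughly [0.175, 0.916].
Exact: F⁻¹(0.005) = 0.191; F⁻¹(0.995) = 0.872.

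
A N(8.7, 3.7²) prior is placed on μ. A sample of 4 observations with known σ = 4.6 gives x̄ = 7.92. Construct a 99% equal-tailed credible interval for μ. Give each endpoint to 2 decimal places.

[3.11, 13.17]

Posterior precision = 1/3.7² + 4/4.6² = 0.0730 + 0.1890 = 0.2621, so posterior SD = 1.9534.
Posterior mean = (8.7/3.7² + 4·7.92/4.6²) / 0.2621 = 8.1374.
Interval: 8.1374 ± 2.576 × 1.9534 → [3.11, 13.17].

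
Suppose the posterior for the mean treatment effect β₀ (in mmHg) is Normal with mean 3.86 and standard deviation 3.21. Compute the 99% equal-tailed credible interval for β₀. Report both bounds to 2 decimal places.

[-4.41, 12.13]

The posterior is symmetric, so the 99% equal-tailed interval is β₀ = 3.86 ± z·3.21 with z = 2.576.
Half-width: 2.576 × 3.21 = 8.27.
3.86 − 8.27 = -4.41; 3.86 + 8.27 = 12.13.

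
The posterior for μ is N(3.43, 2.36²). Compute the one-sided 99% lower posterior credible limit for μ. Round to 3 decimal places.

-2.060

Need L with P(μ ≥ L) = 0.99: L = 3.43 − z_{0.01}·2.36.
z = 2.326; L = 3.43 − 2.326 × 2.36 = -2.060.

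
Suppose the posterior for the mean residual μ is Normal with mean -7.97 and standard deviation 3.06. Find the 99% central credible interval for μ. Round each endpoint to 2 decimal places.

The posterior is symmetric, so the 99% equal-tailed interval is μ = -7.97 ± z·3.06 with z = 2.576.
Half-width: 2.576 × 3.06 = 7.88.
-7.97 − 7.88 = -15.85; -7.97 + 7.88 = -0.09.

[-15.85, -0.09]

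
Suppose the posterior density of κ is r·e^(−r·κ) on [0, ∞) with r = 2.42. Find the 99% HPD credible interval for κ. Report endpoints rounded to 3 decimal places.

The exponential density is strictly decreasing on [0, ∞), so the HPD interval is anchored at 0: [0, q] with P(κ ≤ q) = 0.99.
q = −ln(1 − 0.99) / 2.42 = 4.6052 / 2.42 = 1.903.

[0.000, 1.903]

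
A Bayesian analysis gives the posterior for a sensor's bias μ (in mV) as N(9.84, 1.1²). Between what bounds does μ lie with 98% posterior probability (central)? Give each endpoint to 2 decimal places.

The posterior is symmetric, so the 98% equal-tailed interval is μ = 9.84 ± z·1.1 with z = 2.326.
Half-width: 2.326 × 1.1 = 2.56.
9.84 − 2.56 = 7.28; 9.84 + 2.56 = 12.40.

[7.28, 12.40]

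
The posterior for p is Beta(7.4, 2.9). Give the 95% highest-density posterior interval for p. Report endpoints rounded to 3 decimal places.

[0.459, 0.954]

The posterior is unimodal and skewed, so the HPD interval has equal density at both endpoints and is the shortest 95% interval.
Solving f(0.459) = f(0.954) with F(0.954) − F(0.459) = 0.95 gives [0.459, 0.954].
For comparison, the equal-tailed interval is [0.424, 0.933]; the HPD is narrower and shifted toward the mode.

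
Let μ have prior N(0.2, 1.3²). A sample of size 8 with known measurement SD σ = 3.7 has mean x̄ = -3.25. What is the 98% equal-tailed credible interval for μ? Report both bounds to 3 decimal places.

Posterior precision = 1/1.3² + 8/3.7² = 0.5917 + 0.5844 = 1.1761, so posterior SD = 0.9221.
Posterior mean = (0.2/1.3² + 8·-3.25/3.7²) / 1.1761 = -1.5142.
Interval: -1.5142 ± 2.326 × 0.9221 → [-3.659, 0.631].

[-3.659, 0.631]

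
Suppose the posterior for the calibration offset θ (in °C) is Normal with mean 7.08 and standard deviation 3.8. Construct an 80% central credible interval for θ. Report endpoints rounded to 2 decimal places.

[2.21, 11.95]

The posterior is symmetric, so the 80% equal-tailed interval is θ = 7.08 ± z·3.8 with z = 1.282.
Half-width: 1.282 × 3.8 = 4.87.
7.08 − 4.87 = 2.21; 7.08 + 4.87 = 11.95.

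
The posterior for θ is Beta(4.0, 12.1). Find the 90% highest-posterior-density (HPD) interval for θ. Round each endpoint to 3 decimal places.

The posterior is unimodal and skewed, so the HPD interval has equal density at both endpoints and is the shortest 90% interval.
Solving f(0.078) = f(0.412) with F(0.412) − F(0.078) = 0.90 gives [0.078, 0.412].
For comparison, the equal-tailed interval is [0.096, 0.437]; the HPD is narrower and shifted toward the mode.

[0.078, 0.412]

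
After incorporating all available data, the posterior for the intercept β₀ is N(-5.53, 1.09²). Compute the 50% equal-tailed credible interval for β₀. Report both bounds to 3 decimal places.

[-6.265, -4.795]

The posterior is symmetric, so the 50% equal-tailed interval is β₀ = -5.53 ± z·1.09 with z = 0.674.
Half-width: 0.674 × 1.09 = 0.735.
-5.53 − 0.735 = -6.265; -5.53 + 0.735 = -4.795.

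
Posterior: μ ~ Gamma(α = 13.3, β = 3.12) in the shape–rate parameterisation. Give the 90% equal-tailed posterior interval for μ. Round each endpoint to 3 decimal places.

[2.539, 6.350]

Posterior: Gamma(shape 13.3, rate 3.12).
Equal-tailed 90% interval: Gamma(13.3, 3.12) quantiles at 0.05 and 0.95.
Posterior mean ≈ 4.263, SD ≈ 1.169; a Normal approximation gives roughly [2.340, 6.185].
Exact: lower = 2.539; upper = 6.350.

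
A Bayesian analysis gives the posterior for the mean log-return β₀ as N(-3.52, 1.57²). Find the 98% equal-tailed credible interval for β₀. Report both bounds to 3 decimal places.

The posterior is symmetric, so the 98% equal-tailed interval is β₀ = -3.52 ± z·1.57 with z = 2.326.
Half-width: 2.326 × 1.57 = 3.652.
-3.52 − 3.652 = -7.172; -3.52 + 3.652 = 0.132.

[-7.172, 0.132]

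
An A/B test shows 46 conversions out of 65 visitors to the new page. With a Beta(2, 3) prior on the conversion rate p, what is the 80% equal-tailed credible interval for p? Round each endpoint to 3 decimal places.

Posterior: Beta(2+46, 3+19) = Beta(48, 22).
Equal-tailed 80% interval: the 0.1 and 0.9 quantiles of Beta(48, 22).
Posterior mean ≈ 0.686, SD ≈ 0.055; a Normal approximation gives roughly [0.615, 0.756].
Exact: F⁻¹(0.1) = 0.614; F⁻¹(0.9) = 0.755.

[0.614, 0.755]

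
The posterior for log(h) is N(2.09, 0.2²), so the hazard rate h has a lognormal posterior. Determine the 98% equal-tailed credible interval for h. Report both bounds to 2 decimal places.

On the log scale the 98% interval is 2.09 ± 2.326 × 0.2 = [1.6247, 2.5553].
Exponentiate: [e^1.6247, e^2.5553] = [5.08, 12.87].

[5.08, 12.87]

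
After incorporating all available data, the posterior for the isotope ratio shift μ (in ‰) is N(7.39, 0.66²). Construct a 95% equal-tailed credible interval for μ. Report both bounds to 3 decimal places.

[6.096, 8.684]

The posterior is symmetric, so the 95% equal-tailed interval is μ = 7.39 ± z·0.66 with z = 1.960.
Half-width: 1.960 × 0.66 = 1.294.
7.39 − 1.294 = 6.096; 7.39 + 1.294 = 8.684.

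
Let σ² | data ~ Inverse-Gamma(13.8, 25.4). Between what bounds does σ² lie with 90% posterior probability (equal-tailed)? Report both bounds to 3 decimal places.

Inverse-Gamma(13.8, 25.4) quantiles: F⁻¹(0.05) and F⁻¹(0.95).
Equivalently, 1/σ² ~ Gamma(13.8, rate = 25.4); invert its 0.95 and 0.05 quantiles.
Posterior mean ≈ 1.984, SD ≈ 0.578; a Normal approximation gives roughly [1.034, 2.935].
Exact: lower = 1.244; upper = 3.057.

[1.244, 3.057]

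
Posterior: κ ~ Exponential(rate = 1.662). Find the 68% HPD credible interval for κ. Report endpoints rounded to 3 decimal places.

The exponential density is strictly decreasing on [0, ∞), so the HPD interval is anchored at 0: [0, q] with P(κ ≤ q) = 0.68.
q = −ln(1 − 0.68) / 1.662 = 1.1394 / 1.662 = 0.686.

[0.000, 0.686]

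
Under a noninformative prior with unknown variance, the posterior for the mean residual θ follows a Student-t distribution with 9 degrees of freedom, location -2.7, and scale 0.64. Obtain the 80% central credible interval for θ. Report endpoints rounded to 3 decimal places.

[-3.585, -1.815]

The t_9 distribution is symmetric; the 80% interval is -2.7 ± t·0.64 with t_{0.9,9} = 1.383.
Half-width: 1.383 × 0.64 = 0.885.
-2.7 − 0.885 = -3.585; -2.7 + 0.885 = -1.815.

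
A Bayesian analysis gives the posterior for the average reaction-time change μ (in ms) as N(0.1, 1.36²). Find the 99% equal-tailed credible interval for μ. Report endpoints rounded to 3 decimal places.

The posterior is symmetric, so the 99% equal-tailed interval is μ = 0.1 ± z·1.36 with z = 2.576.
Half-width: 2.576 × 1.36 = 3.503.
0.1 − 3.503 = -3.403; 0.1 + 3.503 = 3.603.

[-3.403, 3.603]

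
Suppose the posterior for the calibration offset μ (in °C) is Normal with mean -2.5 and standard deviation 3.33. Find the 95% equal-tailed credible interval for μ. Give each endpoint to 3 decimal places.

The posterior is symmetric, so the 95% equal-tailed interval is μ = -2.5 ± z·3.33 with z = 1.960.
Half-width: 1.960 × 3.33 = 6.527.
-2.5 − 6.527 = -9.027; -2.5 + 6.527 = 4.027.

[-9.027, 4.027]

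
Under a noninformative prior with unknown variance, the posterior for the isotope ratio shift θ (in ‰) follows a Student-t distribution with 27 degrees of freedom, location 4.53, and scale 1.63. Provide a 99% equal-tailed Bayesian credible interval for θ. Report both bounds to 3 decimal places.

[0.014, 9.046]

The t_27 distribution is symmetric; the 99% interval is 4.53 ± t·1.63 with t_{0.995,27} = 2.771.
Half-width: 2.771 × 1.63 = 4.516.
4.53 − 4.516 = 0.014; 4.53 + 4.516 = 9.046.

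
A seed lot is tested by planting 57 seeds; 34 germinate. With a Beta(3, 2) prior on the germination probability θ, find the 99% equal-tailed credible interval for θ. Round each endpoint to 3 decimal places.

[0.434, 0.748]

Posterior: Beta(3+34, 2+23) = Beta(37, 25).
Equal-tailed 99% interval: the 0.005 and 0.995 quantiles of Beta(37, 25).
Posterior mean ≈ 0.597, SD ≈ 0.062; a Normal approximation gives roughly [0.438, 0.756].
Exact: F⁻¹(0.005) = 0.434; F⁻¹(0.995) = 0.748.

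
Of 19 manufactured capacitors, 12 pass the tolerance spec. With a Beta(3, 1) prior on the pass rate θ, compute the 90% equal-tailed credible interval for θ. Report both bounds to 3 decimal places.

[0.485, 0.804]

Posterior: Beta(3+12, 1+7) = Beta(15, 8).
Equal-tailed 90% interval: the 0.05 and 0.95 quantiles of Beta(15, 8).
Posterior mean ≈ 0.652, SD ≈ 0.097; a Normal approximation gives roughly [0.492, 0.812].
Exact: F⁻¹(0.05) = 0.485; F⁻¹(0.95) = 0.804.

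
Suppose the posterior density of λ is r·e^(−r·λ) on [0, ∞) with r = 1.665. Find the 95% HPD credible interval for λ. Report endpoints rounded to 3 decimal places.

The exponential density is strictly decreasing on [0, ∞), so the HPD interval is anchored at 0: [0, q] with P(λ ≤ q) = 0.95.
q = −ln(1 − 0.95) / 1.665 = 2.9957 / 1.665 = 1.799.

[0.000, 1.799]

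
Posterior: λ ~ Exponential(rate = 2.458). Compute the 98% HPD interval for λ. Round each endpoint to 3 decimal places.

[0.000, 1.592]

The exponential density is strictly decreasing on [0, ∞), so the HPD interval is anchored at 0: [0, q] with P(λ ≤ q) = 0.98.
q = −ln(1 − 0.98) / 2.458 = 3.9120 / 2.458 = 1.592.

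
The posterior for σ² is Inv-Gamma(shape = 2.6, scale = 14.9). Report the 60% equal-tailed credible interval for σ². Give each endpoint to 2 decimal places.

[3.95, 11.99]

Inverse-Gamma(2.6, 14.9) quantiles: F⁻¹(0.2) and F⁻¹(0.8).
Equivalently, 1/σ² ~ Gamma(2.6, rate = 14.9); invert its 0.8 and 0.2 quantiles.
Posterior mean ≈ 9.31, SD ≈ 12.02; a Normal approximation gives roughly [-0.81, 19.43].
Exact: lower = 3.95; upper = 11.99.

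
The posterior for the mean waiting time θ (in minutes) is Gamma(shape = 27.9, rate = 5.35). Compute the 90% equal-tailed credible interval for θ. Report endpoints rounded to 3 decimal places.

Posterior: Gamma(shape 27.9, rate 5.35).
Equal-tailed 90% interval: Gamma(27.9, 5.35) quantiles at 0.05 and 0.95.
Posterior mean ≈ 5.215, SD ≈ 0.987; a Normal approximation gives roughly [3.591, 6.839].
Exact: lower = 3.704; upper = 6.938.

[3.704, 6.938]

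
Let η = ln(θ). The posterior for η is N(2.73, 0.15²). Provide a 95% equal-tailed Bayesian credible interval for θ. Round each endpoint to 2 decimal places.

On the log scale the 95% interval is 2.73 ± 1.960 × 0.15 = [2.4360, 3.0240].
Exponentiate: [e^2.4360, e^3.0240] = [11.43, 20.57].

[11.43, 20.57]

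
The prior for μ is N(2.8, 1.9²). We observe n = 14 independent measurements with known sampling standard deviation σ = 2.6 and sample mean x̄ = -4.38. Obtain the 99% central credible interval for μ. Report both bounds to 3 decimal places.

[-5.214, -1.852]

Posterior precision = 1/1.9² + 14/2.6² = 0.2770 + 2.0710 = 2.3480, so posterior SD = 0.6526.
Posterior mean = (2.8/1.9² + 14·-4.38/2.6²) / 2.3480 = -3.5329.
Interval: -3.5329 ± 2.576 × 0.6526 → [-5.214, -1.852].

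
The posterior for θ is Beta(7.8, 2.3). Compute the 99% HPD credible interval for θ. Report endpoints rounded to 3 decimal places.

[0.421, 0.993]

The posterior is unimodal and skewed, so the HPD interval has equal density at both endpoints and is the shortest 99% interval.
Solving f(0.421) = f(0.993) with F(0.993) − F(0.421) = 0.99 gives [0.421, 0.993].
For comparison, the equal-tailed interval is [0.385, 0.981]; the HPD is narrower and shifted toward the mode.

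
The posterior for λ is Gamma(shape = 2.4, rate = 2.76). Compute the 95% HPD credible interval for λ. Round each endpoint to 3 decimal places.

[0.044, 1.968]

The posterior is unimodal and skewed, so the HPD interval has equal density at both endpoints and is the shortest 95% interval.
Solving f(0.044) = f(1.968) with F(1.968) − F(0.044) = 0.95 gives [0.044, 1.968].
For comparison, the equal-tailed interval is [0.137, 2.265]; the HPD is narrower and shifted toward the mode.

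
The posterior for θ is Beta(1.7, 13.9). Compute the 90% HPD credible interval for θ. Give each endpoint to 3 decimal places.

The posterior is unimodal and skewed, so the HPD interval has equal density at both endpoints and is the shortest 90% interval.
Solving f(0.003) = f(0.216) with F(0.216) − F(0.003) = 0.90 gives [0.003, 0.216].
For comparison, the equal-tailed interval is [0.017, 0.258]; the HPD is narrower and shifted toward the mode.

[0.003, 0.216]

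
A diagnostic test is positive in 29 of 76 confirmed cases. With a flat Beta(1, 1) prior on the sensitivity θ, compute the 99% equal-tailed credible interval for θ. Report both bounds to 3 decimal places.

Posterior: Beta(1+29, 1+47) = Beta(30, 48).
Equal-tailed 99% interval: the 0.005 and 0.995 quantiles of Beta(30, 48).
Posterior mean ≈ 0.385, SD ≈ 0.055; a Normal approximation gives roughly [0.244, 0.526].
Exact: F⁻¹(0.005) = 0.251; F⁻¹(0.995) = 0.529.

[0.251, 0.529]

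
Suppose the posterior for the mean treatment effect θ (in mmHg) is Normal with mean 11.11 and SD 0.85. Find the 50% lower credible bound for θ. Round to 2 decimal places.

Need L with P(θ ≥ L) = 0.50: L = 11.11 − z_{0.5}·0.85.
z = 0.000; L = 11.11 − 0.000 × 0.85 = 11.11.

11.11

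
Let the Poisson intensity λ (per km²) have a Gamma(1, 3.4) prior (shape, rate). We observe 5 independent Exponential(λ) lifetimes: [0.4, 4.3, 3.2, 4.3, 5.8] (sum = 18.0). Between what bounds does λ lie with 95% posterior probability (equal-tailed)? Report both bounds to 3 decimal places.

[0.103, 0.545]

Posterior: Gamma(1+5, 3.4+18.0) = Gamma(6, 21.4) (shape, rate).
Equal-tailed 95% interval: Gamma(6, 21.4) quantiles at 0.025 and 0.975.
Posterior mean ≈ 0.280, SD ≈ 0.114; a Normal approximation gives roughly [0.056, 0.505].
Exact: lower = 0.103; upper = 0.545.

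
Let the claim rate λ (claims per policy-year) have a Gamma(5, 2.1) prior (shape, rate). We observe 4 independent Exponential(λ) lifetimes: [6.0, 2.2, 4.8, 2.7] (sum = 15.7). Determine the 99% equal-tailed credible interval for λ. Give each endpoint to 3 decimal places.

[0.176, 1.044]

Posterior: Gamma(5+4, 2.1+15.7) = Gamma(9, 17.8) (shape, rate).
Equal-tailed 99% interval: Gamma(9, 17.8) quantiles at 0.005 and 0.995.
Posterior mean ≈ 0.506, SD ≈ 0.169; a Normal approximation gives roughly [0.071, 0.940].
Exact: lower = 0.176; upper = 1.044.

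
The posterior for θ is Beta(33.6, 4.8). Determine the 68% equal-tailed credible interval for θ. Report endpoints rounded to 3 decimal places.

Posterior: Beta(33.6, 4.8).
Equal-tailed 68% interval: the 0.16 and 0.84 quantiles of Beta(33.6, 4.8).
Posterior mean ≈ 0.875, SD ≈ 0.053; a Normal approximation gives roughly [0.823, 0.927].
Exact: F⁻¹(0.16) = 0.823; F⁻¹(0.84) = 0.927.

[0.823, 0.927]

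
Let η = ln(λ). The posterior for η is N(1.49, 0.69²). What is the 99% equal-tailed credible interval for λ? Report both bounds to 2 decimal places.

[0.75, 26.24]

On the log scale the 99% interval is 1.49 ± 2.576 × 0.69 = [-0.2873, 3.2673].
Exponentiate: [e^-0.2873, e^3.2673] = [0.75, 26.24].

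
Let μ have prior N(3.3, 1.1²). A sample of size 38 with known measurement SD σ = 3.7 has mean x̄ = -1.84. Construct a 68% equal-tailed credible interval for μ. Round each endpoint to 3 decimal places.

[-1.185, -0.137]

Posterior precision = 1/1.1² + 38/3.7² = 0.8264 + 2.7757 = 3.6022, so posterior SD = 0.5269.
Posterior mean = (3.3/1.1² + 38·-1.84/3.7²) / 3.6022 = -0.6607.
Interval: -0.6607 ± 0.994 × 0.5269 → [-1.185, -0.137].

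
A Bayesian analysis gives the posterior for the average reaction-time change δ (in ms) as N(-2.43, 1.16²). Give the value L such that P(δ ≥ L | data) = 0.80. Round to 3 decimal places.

Need L with P(δ ≥ L) = 0.80: L = -2.43 − z_{0.2}·1.16.
z = 0.842; L = -2.43 − 0.842 × 1.16 = -3.406.

-3.406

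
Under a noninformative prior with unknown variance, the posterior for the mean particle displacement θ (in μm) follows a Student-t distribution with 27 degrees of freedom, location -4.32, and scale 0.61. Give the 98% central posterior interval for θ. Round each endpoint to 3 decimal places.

The t_27 distribution is symmetric; the 98% interval is -4.32 ± t·0.61 with t_{0.99,27} = 2.473.
Half-width: 2.473 × 0.61 = 1.508.
-4.32 − 1.508 = -5.828; -4.32 + 1.508 = -2.812.

[-5.828, -2.812]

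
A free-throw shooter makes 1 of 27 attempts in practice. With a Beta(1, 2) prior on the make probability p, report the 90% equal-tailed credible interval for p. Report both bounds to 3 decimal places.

[0.012, 0.153]

Posterior: Beta(1+1, 2+26) = Beta(2, 28).
Equal-tailed 90% interval: the 0.05 and 0.95 quantiles of Beta(2, 28).
Posterior mean ≈ 0.067, SD ≈ 0.045; a Normal approximation gives roughly [-0.007, 0.140].
Exact: F⁻¹(0.05) = 0.012; F⁻¹(0.95) = 0.153.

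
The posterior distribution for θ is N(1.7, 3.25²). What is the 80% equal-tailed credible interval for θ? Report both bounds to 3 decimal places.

[-2.465, 5.865]

The posterior is symmetric, so the 80% equal-tailed interval is θ = 1.7 ± z·3.25 with z = 1.282.
Half-width: 1.282 × 3.25 = 4.165.
1.7 − 4.165 = -2.465; 1.7 + 4.165 = 5.865.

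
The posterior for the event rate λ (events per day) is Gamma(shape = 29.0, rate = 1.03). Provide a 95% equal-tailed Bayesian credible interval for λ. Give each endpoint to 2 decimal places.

[18.86, 39.29]

Posterior: Gamma(shape 29.0, rate 1.03).
Equal-tailed 95% interval: Gamma(29.0, 1.03) quantiles at 0.025 and 0.975.
Posterior mean ≈ 28.16, SD ≈ 5.23; a Normal approximation gives roughly [17.91, 38.40].
Exact: lower = 18.86; upper = 39.29.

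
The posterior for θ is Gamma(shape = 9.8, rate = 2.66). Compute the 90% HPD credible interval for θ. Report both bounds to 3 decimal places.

[1.785, 5.520]

The posterior is unimodal and skewed, so the HPD interval has equal density at both endpoints and is the shortest 90% interval.
Solving f(1.785) = f(5.520) with F(5.520) − F(1.785) = 0.90 gives [1.785, 5.520].
For comparison, the equal-tailed interval is [1.984, 5.809]; the HPD is narrower and shifted toward the mode.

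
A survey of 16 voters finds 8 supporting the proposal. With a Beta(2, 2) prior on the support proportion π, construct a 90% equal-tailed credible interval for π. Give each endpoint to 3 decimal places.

[0.320, 0.680]

Posterior: Beta(2+8, 2+8) = Beta(10, 10).
Equal-tailed 90% interval: the 0.05 and 0.95 quantiles of Beta(10, 10).
Posterior mean ≈ 0.500, SD ≈ 0.109; a Normal approximation gives roughly [0.321, 0.679].
Exact: F⁻¹(0.05) = 0.320; F⁻¹(0.95) = 0.680.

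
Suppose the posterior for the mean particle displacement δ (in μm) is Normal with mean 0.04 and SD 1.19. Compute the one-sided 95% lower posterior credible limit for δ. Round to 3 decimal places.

Need L with P(δ ≥ L) = 0.95: L = 0.04 − z_{0.05}·1.19.
z = 1.645; L = 0.04 − 1.645 × 1.19 = -1.917.

-1.917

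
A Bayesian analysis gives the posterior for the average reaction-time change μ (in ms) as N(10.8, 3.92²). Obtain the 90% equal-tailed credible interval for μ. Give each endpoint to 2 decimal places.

[4.35, 17.25]

The posterior is symmetric, so the 90% equal-tailed interval is μ = 10.8 ± z·3.92 with z = 1.645.
Half-width: 1.645 × 3.92 = 6.45.
10.8 − 6.45 = 4.35; 10.8 + 6.45 = 17.25.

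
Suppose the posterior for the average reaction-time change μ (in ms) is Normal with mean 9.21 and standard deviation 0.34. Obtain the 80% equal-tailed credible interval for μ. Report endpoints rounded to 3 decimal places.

[8.774, 9.646]

The posterior is symmetric, so the 80% equal-tailed interval is μ = 9.21 ± z·0.34 with z = 1.282.
Half-width: 1.282 × 0.34 = 0.436.
9.21 − 0.436 = 8.774; 9.21 + 0.436 = 9.646.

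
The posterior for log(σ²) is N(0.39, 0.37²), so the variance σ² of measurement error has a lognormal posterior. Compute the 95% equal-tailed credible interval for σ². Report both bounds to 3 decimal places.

[0.715, 3.050]

On the log scale the 95% interval is 0.39 ± 1.960 × 0.37 = [-0.3352, 1.1152].
Exponentiate: [e^-0.3352, e^1.1152] = [0.715, 3.050].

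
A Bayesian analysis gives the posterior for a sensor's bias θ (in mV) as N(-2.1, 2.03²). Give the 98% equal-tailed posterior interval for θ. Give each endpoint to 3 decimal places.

The posterior is symmetric, so the 98% equal-tailed interval is θ = -2.1 ± z·2.03 with z = 2.326.
Half-width: 2.326 × 2.03 = 4.722.
-2.1 − 4.722 = -6.822; -2.1 + 4.722 = 2.622.

[-6.822, 2.622]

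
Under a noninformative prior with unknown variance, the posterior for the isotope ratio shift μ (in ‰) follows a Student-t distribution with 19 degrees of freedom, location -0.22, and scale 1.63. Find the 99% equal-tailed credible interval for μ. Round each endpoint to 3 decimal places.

The t_19 distribution is symmetric; the 99% interval is -0.22 ± t·1.63 with t_{0.995,19} = 2.861.
Half-width: 2.861 × 1.63 = 4.663.
-0.22 − 4.663 = -4.883; -0.22 + 4.663 = 4.443.

[-4.883, 4.443]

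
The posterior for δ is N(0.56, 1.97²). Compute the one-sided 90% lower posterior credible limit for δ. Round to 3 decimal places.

-1.965

Need L with P(δ ≥ L) = 0.90: L = 0.56 − z_{0.1}·1.97.
z = 1.282; L = 0.56 − 1.282 × 1.97 = -1.965.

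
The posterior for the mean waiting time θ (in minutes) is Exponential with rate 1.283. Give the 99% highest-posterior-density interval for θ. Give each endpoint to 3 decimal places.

The exponential density is strictly decreasing on [0, ∞), so the HPD interval is anchored at 0: [0, q] with P(θ ≤ q) = 0.99.
q = −ln(1 − 0.99) / 1.283 = 4.6052 / 1.283 = 3.589.

[0.000, 3.589]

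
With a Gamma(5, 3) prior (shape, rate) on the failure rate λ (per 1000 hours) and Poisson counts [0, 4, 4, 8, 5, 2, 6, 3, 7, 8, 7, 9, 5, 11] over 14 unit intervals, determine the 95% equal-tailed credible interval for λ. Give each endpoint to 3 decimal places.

[3.941, 6.052]

Posterior: Gamma(5+79, 3+14) = Gamma(84, 17) (shape, rate).
Equal-tailed 95% interval: Gamma(84, 17) quantiles at 0.025 and 0.975.
Posterior mean ≈ 4.941, SD ≈ 0.539; a Normal approximation gives roughly [3.885, 5.998].
Exact: lower = 3.941; upper = 6.052.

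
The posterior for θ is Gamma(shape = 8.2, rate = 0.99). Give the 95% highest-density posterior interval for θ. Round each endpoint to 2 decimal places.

[3.13, 14.04]

The posterior is unimodal and skewed, so the HPD interval has equal density at both endpoints and is the shortest 95% interval.
Solving f(3.13) = f(14.04) with F(14.04) − F(3.13) = 0.95 gives [3.13, 14.04].
For comparison, the equal-tailed interval is [3.62, 14.84]; the HPD is narrower and shifted toward the mode.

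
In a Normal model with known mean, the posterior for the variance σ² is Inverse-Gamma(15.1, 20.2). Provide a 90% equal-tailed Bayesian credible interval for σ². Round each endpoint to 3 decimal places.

[0.918, 2.166]

Inverse-Gamma(15.1, 20.2) quantiles: F⁻¹(0.05) and F⁻¹(0.95).
Equivalently, 1/σ² ~ Gamma(15.1, rate = 20.2); invert its 0.95 and 0.05 quantiles.
Posterior mean ≈ 1.433, SD ≈ 0.396; a Normal approximation gives roughly [0.782, 2.084].
Exact: lower = 0.918; upper = 2.166.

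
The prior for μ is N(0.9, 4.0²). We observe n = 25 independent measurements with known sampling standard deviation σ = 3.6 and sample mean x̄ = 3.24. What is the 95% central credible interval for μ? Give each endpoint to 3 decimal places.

[1.778, 4.555]

Posterior precision = 1/4.0² + 25/3.6² = 0.0625 + 1.9290 = 1.9915, so posterior SD = 0.7086.
Posterior mean = (0.9/4.0² + 25·3.24/3.6²) / 1.9915 = 3.1666.
Interval: 3.1666 ± 1.960 × 0.7086 → [1.778, 4.555].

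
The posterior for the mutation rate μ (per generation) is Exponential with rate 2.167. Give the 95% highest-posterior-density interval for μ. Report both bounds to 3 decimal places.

[0.000, 1.382]

The exponential density is strictly decreasing on [0, ∞), so the HPD interval is anchored at 0: [0, q] with P(μ ≤ q) = 0.95.
q = −ln(1 − 0.95) / 2.167 = 2.9957 / 2.167 = 1.382.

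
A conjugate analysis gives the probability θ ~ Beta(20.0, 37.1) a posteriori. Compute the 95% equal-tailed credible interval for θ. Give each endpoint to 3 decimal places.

[0.233, 0.477]

Posterior: Beta(20.0, 37.1).
Equal-tailed 95% interval: the 0.025 and 0.975 quantiles of Beta(20.0, 37.1).
Posterior mean ≈ 0.350, SD ≈ 0.063; a Normal approximation gives roughly [0.228, 0.473].
Exact: F⁻¹(0.025) = 0.233; F⁻¹(0.975) = 0.477.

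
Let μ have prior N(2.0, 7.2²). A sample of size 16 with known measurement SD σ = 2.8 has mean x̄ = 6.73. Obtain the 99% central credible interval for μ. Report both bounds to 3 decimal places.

[4.891, 8.480]

Posterior precision = 1/7.2² + 16/2.8² = 0.0193 + 2.0408 = 2.0601, so posterior SD = 0.6967.
Posterior mean = (2.0/7.2² + 16·6.73/2.8²) / 2.0601 = 6.6857.
Interval: 6.6857 ± 2.576 × 0.6967 → [4.891, 8.480].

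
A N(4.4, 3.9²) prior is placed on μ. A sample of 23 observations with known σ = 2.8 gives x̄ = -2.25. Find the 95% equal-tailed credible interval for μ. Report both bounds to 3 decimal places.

[-3.236, -0.973]

Posterior precision = 1/3.9² + 23/2.8² = 0.0657 + 2.9337 = 2.9994, so posterior SD = 0.5774.
Posterior mean = (4.4/3.9² + 23·-2.25/2.8²) / 2.9994 = -2.1042.
Interval: -2.1042 ± 1.960 × 0.5774 → [-3.236, -0.973].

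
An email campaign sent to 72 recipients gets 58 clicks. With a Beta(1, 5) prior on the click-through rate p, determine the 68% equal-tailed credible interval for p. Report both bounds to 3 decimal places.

[0.708, 0.805]

Posterior: Beta(1+58, 5+14) = Beta(59, 19).
Equal-tailed 68% interval: the 0.16 and 0.84 quantiles of Beta(59, 19).
Posterior mean ≈ 0.756, SD ≈ 0.048; a Normal approximation gives roughly [0.708, 0.804].
Exact: F⁻¹(0.16) = 0.708; F⁻¹(0.84) = 0.805.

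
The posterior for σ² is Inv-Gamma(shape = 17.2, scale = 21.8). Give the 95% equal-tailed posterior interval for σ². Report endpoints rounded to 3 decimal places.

[0.831, 2.168]

Inverse-Gamma(17.2, 21.8) quantiles: F⁻¹(0.025) and F⁻¹(0.975).
Equivalently, 1/σ² ~ Gamma(17.2, rate = 21.8); invert its 0.975 and 0.025 quantiles.
Posterior mean ≈ 1.346, SD ≈ 0.345; a Normal approximation gives roughly [0.669, 2.022].
Exact: lower = 0.831; upper = 2.168.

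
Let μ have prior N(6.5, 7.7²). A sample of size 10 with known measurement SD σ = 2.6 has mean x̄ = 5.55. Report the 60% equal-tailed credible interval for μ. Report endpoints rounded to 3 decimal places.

[4.873, 6.249]

Posterior precision = 1/7.7² + 10/2.6² = 0.0169 + 1.4793 = 1.4962, so posterior SD = 0.8175.
Posterior mean = (6.5/7.7² + 10·5.55/2.6²) / 1.4962 = 5.5607.
Interval: 5.5607 ± 0.842 × 0.8175 → [4.873, 6.249].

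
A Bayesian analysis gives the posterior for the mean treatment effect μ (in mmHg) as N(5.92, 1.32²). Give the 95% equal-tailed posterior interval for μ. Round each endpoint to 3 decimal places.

[3.333, 8.507]

The posterior is symmetric, so the 95% equal-tailed interval is μ = 5.92 ± z·1.32 with z = 1.960.
Half-width: 1.960 × 1.32 = 2.587.
5.92 − 2.587 = 3.333; 5.92 + 2.587 = 8.507.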